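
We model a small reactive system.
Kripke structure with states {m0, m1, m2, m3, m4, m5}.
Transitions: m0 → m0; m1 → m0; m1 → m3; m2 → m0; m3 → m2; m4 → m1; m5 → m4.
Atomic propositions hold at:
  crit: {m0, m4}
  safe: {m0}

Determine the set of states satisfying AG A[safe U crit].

{m0}

A[safe U crit]: least fixpoint, start Z0 = Sat(crit) = {m0, m4}, add states in Sat(safe) with every successor in Z. Already a fixed point.
Sat(A[safe U crit]) = {m0, m4}
AG A[safe U crit]: greatest fixpoint, start Z0 = {m0, m4}, keep only states in Sat with every successor in Z. Z1 = {m0}; fixed.
Sat(AG A[safe U crit]) = {m0}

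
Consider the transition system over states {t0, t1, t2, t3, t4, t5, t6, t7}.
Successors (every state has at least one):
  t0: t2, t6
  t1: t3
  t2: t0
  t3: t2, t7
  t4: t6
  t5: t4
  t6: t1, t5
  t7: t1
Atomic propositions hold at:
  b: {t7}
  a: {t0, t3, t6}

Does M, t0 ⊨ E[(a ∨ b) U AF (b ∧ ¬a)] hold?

No

Sat(a ∨ b) = {t0, t3, t6, t7}
Sat(¬a) = {t1, t2, t4, t5, t7}
Sat(b ∧ ¬a) = {t7}
AF (b ∧ ¬a): least fixpoint, start Z0 = {t7}, add states with every successor in Z. Already a fixed point.
Sat(AF (b ∧ ¬a)) = {t7}
E[(a ∨ b) U AF (b ∧ ¬a)]: least fixpoint, start Z0 = Sat(AF (b ∧ ¬a)) = {t7}, add states in Sat(a ∨ b) with some successor in Z. Z1 = {t3, t7}; fixed.
Sat(E[(a ∨ b) U AF (b ∧ ¬a)]) = {t3, t7}
t0 ∉ Sat(E[(a ∨ b) U AF (b ∧ ¬a)]) = {t3, t7}, so the formula does not hold at t0.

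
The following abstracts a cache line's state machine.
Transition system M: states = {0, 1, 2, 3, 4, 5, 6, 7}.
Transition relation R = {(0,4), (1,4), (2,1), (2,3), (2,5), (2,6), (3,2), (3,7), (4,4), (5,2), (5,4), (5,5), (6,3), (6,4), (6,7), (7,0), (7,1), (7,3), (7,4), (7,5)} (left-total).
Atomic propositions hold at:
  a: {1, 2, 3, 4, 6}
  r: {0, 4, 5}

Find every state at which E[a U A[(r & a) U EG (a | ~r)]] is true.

Sat(r & a) = {4}
Sat(~r) = {1, 2, 3, 6, 7}
Sat(a | ~r) = {1, 2, 3, 4, 6, 7}
EG (a | ~r): greatest fixpoint, start Z0 = {1, 2, 3, 4, 6, 7}, keep only states in Sat with some successor in Z. Already a fixed point.
Sat(EG (a | ~r)) = {1, 2, 3, 4, 6, 7}
A[(r & a) U EG (a | ~r)]: least fixpoint, start Z0 = Sat(EG (a | ~r)) = {1, 2, 3, 4, 6, 7}, add states in Sat(r & a) with every successor in Z. Already a fixed point.
Sat(A[(r & a) U EG (a | ~r)]) = {1, 2, 3, 4, 6, 7}
E[a U A[(r & a) U EG (a | ~r)]]: least fixpoint, start Z0 = Sat(A[(r & a) U EG (a | ~r)]) = {1, 2, 3, 4, 6, 7}, add states in Sat(a) with some successor in Z. Already a fixed point.
Sat(E[a U A[(r & a) U EG (a | ~r)]]) = {1, 2, 3, 4, 6, 7}

{1, 2, 3, 4, 6, 7}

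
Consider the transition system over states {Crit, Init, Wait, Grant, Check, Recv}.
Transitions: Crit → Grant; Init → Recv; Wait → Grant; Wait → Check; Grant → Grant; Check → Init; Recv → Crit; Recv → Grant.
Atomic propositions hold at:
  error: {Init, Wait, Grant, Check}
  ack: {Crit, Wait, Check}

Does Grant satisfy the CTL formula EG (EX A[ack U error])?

A[ack U error]: least fixpoint, start Z0 = Sat(error) = {Init, Wait, Grant, Check}, add states in Sat(ack) with every successor in Z. Z1 = {Crit, Init, Wait, Grant, Check}; fixed.
Sat(A[ack U error]) = {Crit, Init, Wait, Grant, Check}
Sat(EX A[ack U error]) = {s : some successor in {Crit, Init, Wait, Grant, Check}} = {Crit, Wait, Grant, Check, Recv}
EG (EX A[ack U error]): greatest fixpoint, start Z0 = {Crit, Wait, Grant, Check, Recv}, keep only states in Sat with some successor in Z. Z1 = {Crit, Wait, Grant, Recv}; fixed.
Sat(EG (EX A[ack U error])) = {Crit, Wait, Grant, Recv}
Grant ∈ Sat(EG (EX A[ack U error])) = {Crit, Wait, Grant, Recv}, so the formula holds at Grant.

Yes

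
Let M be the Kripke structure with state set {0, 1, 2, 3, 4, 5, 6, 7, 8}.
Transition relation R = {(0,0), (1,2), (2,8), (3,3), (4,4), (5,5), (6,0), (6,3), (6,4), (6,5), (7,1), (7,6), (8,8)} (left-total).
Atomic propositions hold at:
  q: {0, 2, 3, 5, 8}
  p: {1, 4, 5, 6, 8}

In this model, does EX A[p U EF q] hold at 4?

EF q: least fixpoint, start Z0 = {0, 2, 3, 5, 8}, add states with some successor in Z. Z1 = {0, 1, 2, 3, 5, 6, 8}; Z2 = {0, 1, 2, 3, 5, 6, 7, 8}; fixed.
Sat(EF q) = {0, 1, 2, 3, 5, 6, 7, 8}
A[p U EF q]: least fixpoint, start Z0 = Sat(EF q) = {0, 1, 2, 3, 5, 6, 7, 8}, add states in Sat(p) with every successor in Z. Already a fixed point.
Sat(A[p U EF q]) = {0, 1, 2, 3, 5, 6, 7, 8}
Sat(EX A[p U EF q]) = {s : some successor in {0, 1, 2, 3, 5, 6, 7, 8}} = {0, 1, 2, 3, 5, 6, 7, 8}
4 ∉ Sat(EX A[p U EF q]) = {0, 1, 2, 3, 5, 6, 7, 8}, so the formula does not hold at 4.

No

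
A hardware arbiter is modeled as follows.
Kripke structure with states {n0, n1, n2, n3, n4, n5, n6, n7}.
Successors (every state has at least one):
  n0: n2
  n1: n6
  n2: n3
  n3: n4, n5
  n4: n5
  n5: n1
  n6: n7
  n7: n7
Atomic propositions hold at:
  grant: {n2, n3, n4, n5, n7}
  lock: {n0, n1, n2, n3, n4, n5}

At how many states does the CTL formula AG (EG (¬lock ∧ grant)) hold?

Sat(¬lock) = {n6, n7}
Sat(¬lock ∧ grant) = {n7}
EG (¬lock ∧ grant): greatest fixpoint, start Z0 = {n7}, keep only states in Sat with some successor in Z. Already a fixed point.
Sat(EG (¬lock ∧ grant)) = {n7}
AG (EG (¬lock ∧ grant)): greatest fixpoint, start Z0 = {n7}, keep only states in Sat with every successor in Z. Already a fixed point.
Sat(AG (EG (¬lock ∧ grant))) = {n7}
|Sat(AG (EG (¬lock ∧ grant)))| = |{n7}| = 1.

1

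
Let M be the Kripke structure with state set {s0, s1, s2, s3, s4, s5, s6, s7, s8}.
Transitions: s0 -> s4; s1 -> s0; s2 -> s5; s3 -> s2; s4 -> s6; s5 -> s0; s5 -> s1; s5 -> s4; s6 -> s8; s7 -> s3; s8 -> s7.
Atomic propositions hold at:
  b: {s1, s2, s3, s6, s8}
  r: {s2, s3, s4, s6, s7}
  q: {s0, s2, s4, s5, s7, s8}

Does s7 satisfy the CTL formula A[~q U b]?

No

Sat(~q) = {s1, s3, s6}
A[~q U b]: least fixpoint, start Z0 = Sat(b) = {s1, s2, s3, s6, s8}, add states in Sat(~q) with every successor in Z. Already a fixed point.
Sat(A[~q U b]) = {s1, s2, s3, s6, s8}
s7 ∉ Sat(A[~q U b]) = {s1, s2, s3, s6, s8}, so the formula does not hold at s7.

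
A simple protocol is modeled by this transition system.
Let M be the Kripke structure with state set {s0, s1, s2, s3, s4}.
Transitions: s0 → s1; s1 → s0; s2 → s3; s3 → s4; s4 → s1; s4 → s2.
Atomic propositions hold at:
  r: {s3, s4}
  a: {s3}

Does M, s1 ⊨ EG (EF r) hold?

EF r: least fixpoint, start Z0 = {s3, s4}, add states with some successor in Z. Z1 = {s2, s3, s4}; fixed.
Sat(EF r) = {s2, s3, s4}
EG (EF r): greatest fixpoint, start Z0 = {s2, s3, s4}, keep only states in Sat with some successor in Z. Already a fixed point.
Sat(EG (EF r)) = {s2, s3, s4}
s1 ∉ Sat(EG (EF r)) = {s2, s3, s4}, so the formula does not hold at s1.

No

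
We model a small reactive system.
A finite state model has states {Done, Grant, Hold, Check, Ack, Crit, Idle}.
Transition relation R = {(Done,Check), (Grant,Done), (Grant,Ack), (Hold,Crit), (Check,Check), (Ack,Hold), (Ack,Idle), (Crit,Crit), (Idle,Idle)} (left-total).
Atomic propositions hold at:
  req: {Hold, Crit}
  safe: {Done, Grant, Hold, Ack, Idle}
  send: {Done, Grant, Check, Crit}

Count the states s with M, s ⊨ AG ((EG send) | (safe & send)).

3

EG send: greatest fixpoint, start Z0 = {Done, Grant, Check, Crit}, keep only states in Sat with some successor in Z. Already a fixed point.
Sat(EG send) = {Done, Grant, Check, Crit}
Sat(safe & send) = {Done, Grant}
Sat((EG send) | (safe & send)) = {Done, Grant, Check, Crit}
AG ((EG send) | (safe & send)): greatest fixpoint, start Z0 = {Done, Grant, Check, Crit}, keep only states in Sat with every successor in Z. Z1 = {Done, Check, Crit}; fixed.
Sat(AG ((EG send) | (safe & send))) = {Done, Check, Crit}
|Sat(AG ((EG send) | (safe & send)))| = |{Done, Check, Crit}| = 3.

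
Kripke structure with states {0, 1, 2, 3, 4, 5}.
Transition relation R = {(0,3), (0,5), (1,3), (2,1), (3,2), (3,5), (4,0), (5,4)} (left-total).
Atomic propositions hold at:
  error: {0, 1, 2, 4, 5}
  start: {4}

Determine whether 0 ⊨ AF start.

AF start: least fixpoint, start Z0 = {4}, add states with every successor in Z. Z1 = {4, 5}; fixed.
Sat(AF start) = {4, 5}
0 ∉ Sat(AF start) = {4, 5}, so the formula does not hold at 0.

No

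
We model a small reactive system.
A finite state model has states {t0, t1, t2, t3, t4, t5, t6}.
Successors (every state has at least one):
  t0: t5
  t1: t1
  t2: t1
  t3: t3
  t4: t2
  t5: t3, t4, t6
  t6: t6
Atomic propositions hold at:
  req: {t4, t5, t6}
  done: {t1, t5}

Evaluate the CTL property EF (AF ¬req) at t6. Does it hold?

No

Sat(¬req) = {t0, t1, t2, t3}
AF ¬req: least fixpoint, start Z0 = {t0, t1, t2, t3}, add states with every successor in Z. Z1 = {t0, t1, t2, t3, t4}; fixed.
Sat(AF ¬req) = {t0, t1, t2, t3, t4}
EF (AF ¬req): least fixpoint, start Z0 = {t0, t1, t2, t3, t4}, add states with some successor in Z. Z1 = {t0, t1, t2, t3, t4, t5}; fixed.
Sat(EF (AF ¬req)) = {t0, t1, t2, t3, t4, t5}
t6 ∉ Sat(EF (AF ¬req)) = {t0, t1, t2, t3, t4, t5}, so the formula does not hold at t6.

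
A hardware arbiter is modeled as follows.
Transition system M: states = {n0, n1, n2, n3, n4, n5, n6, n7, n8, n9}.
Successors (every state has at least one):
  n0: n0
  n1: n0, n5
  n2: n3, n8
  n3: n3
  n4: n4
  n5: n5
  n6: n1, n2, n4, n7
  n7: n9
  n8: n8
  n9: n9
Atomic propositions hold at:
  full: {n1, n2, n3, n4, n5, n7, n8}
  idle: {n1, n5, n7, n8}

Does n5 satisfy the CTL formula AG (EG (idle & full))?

Sat(idle & full) = {n1, n5, n7, n8}
EG (idle & full): greatest fixpoint, start Z0 = {n1, n5, n7, n8}, keep only states in Sat with some successor in Z. Z1 = {n1, n5, n8}; fixed.
Sat(EG (idle & full)) = {n1, n5, n8}
AG (EG (idle & full)): greatest fixpoint, start Z0 = {n1, n5, n8}, keep only states in Sat with every successor in Z. Z1 = {n5, n8}; fixed.
Sat(AG (EG (idle & full))) = {n5, n8}
n5 ∈ Sat(AG (EG (idle & full))) = {n5, n8}, so the formula holds at n5.

Yes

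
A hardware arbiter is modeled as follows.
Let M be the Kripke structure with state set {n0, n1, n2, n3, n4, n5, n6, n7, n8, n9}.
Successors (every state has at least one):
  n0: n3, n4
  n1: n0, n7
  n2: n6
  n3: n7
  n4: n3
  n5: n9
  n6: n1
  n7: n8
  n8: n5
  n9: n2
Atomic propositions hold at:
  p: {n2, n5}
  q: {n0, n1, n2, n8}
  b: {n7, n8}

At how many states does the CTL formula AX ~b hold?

Sat(~b) = {n0, n1, n2, n3, n4, n5, n6, n9}
Sat(AX ~b) = {s : every successor in {n0, n1, n2, n3, n4, n5, n6, n9}} = {n0, n2, n4, n5, n6, n8, n9}
|Sat(AX ~b)| = |{n0, n2, n4, n5, n6, n8, n9}| = 7.

7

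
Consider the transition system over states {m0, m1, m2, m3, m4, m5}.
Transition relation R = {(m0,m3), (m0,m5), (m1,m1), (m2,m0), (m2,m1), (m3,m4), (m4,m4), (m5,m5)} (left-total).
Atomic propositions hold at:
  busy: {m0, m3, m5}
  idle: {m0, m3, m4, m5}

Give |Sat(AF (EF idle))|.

EF idle: least fixpoint, start Z0 = {m0, m3, m4, m5}, add states with some successor in Z. Z1 = {m0, m2, m3, m4, m5}; fixed.
Sat(EF idle) = {m0, m2, m3, m4, m5}
AF (EF idle): least fixpoint, start Z0 = {m0, m2, m3, m4, m5}, add states with every successor in Z. Already a fixed point.
Sat(AF (EF idle)) = {m0, m2, m3, m4, m5}
|Sat(AF (EF idle))| = |{m0, m2, m3, m4, m5}| = 5.

5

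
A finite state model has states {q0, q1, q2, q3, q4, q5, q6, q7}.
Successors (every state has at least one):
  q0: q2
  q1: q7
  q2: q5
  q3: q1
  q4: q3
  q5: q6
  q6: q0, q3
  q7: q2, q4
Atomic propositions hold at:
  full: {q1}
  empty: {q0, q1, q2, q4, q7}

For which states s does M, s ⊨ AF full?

AF full: least fixpoint, start Z0 = {q1}, add states with every successor in Z. Z1 = {q1, q3}; Z2 = {q1, q3, q4}; fixed.
Sat(AF full) = {q1, q3, q4}

{q1, q3, q4}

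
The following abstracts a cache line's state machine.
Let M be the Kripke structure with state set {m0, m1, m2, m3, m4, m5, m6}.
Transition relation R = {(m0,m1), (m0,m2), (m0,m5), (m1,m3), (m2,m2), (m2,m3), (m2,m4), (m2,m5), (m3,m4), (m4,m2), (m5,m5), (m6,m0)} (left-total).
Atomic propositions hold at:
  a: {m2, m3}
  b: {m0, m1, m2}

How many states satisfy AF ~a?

6

Sat(~a) = {m0, m1, m4, m5, m6}
AF ~a: least fixpoint, start Z0 = {m0, m1, m4, m5, m6}, add states with every successor in Z. Z1 = {m0, m1, m3, m4, m5, m6}; fixed.
Sat(AF ~a) = {m0, m1, m3, m4, m5, m6}
|Sat(AF ~a)| = |{m0, m1, m3, m4, m5, m6}| = 6.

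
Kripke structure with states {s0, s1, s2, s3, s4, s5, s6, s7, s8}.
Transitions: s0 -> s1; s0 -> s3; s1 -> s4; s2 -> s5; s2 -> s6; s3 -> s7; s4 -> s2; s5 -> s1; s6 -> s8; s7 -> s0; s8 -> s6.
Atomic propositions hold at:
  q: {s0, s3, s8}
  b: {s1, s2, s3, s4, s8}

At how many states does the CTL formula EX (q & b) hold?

2

Sat(q & b) = {s3, s8}
Sat(EX (q & b)) = {s : some successor in {s3, s8}} = {s0, s6}
|Sat(EX (q & b))| = |{s0, s6}| = 2.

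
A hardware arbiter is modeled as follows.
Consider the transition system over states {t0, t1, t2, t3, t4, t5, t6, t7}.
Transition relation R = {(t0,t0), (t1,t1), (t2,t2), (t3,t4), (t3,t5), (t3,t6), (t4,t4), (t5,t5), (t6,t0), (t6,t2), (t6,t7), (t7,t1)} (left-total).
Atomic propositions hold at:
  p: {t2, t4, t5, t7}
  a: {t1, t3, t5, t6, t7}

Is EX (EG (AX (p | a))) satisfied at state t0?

Sat(p | a) = {t1, t2, t3, t4, t5, t6, t7}
Sat(AX (p | a)) = {s : every successor in {t1, t2, t3, t4, t5, t6, t7}} = {t1, t2, t3, t4, t5, t7}
EG (AX (p | a)): greatest fixpoint, start Z0 = {t1, t2, t3, t4, t5, t7}, keep only states in Sat with some successor in Z. Already a fixed point.
Sat(EG (AX (p | a))) = {t1, t2, t3, t4, t5, t7}
Sat(EX (EG (AX (p | a)))) = {s : some successor in {t1, t2, t3, t4, t5, t7}} = {t1, t2, t3, t4, t5, t6, t7}
t0 ∉ Sat(EX (EG (AX (p | a)))) = {t1, t2, t3, t4, t5, t6, t7}, so the formula does not hold at t0.

No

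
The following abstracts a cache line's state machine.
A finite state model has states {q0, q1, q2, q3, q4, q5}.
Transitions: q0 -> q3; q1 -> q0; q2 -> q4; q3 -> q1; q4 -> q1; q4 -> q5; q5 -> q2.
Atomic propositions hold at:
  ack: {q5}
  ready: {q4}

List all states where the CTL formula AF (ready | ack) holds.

{q2, q4, q5}

Sat(ready | ack) = {q4, q5}
AF (ready | ack): least fixpoint, start Z0 = {q4, q5}, add states with every successor in Z. Z1 = {q2, q4, q5}; fixed.
Sat(AF (ready | ack)) = {q2, q4, q5}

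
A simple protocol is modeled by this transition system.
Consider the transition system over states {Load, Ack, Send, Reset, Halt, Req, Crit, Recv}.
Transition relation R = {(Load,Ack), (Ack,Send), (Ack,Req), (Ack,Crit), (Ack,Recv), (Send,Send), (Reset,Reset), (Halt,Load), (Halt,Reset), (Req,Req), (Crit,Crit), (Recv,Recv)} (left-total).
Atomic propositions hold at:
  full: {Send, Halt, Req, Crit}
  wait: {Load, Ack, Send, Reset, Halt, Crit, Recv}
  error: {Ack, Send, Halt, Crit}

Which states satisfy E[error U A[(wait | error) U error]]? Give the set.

{Load, Ack, Send, Halt, Crit}

Sat(wait | error) = {Load, Ack, Send, Reset, Halt, Crit, Recv}
A[(wait | error) U error]: least fixpoint, start Z0 = Sat(error) = {Ack, Send, Halt, Crit}, add states in Sat(wait | error) with every successor in Z. Z1 = {Load, Ack, Send, Halt, Crit}; fixed.
Sat(A[(wait | error) U error]) = {Load, Ack, Send, Halt, Crit}
E[error U A[(wait | error) U error]]: least fixpoint, start Z0 = Sat(A[(wait | error) U error]) = {Load, Ack, Send, Halt, Crit}, add states in Sat(error) with some successor in Z. Already a fixed point.
Sat(E[error U A[(wait | error) U error]]) = {Load, Ack, Send, Halt, Crit}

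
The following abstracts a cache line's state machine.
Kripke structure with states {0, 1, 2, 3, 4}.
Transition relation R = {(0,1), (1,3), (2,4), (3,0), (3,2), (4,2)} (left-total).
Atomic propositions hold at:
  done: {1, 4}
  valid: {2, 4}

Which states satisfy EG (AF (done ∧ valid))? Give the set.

{2, 4}

Sat(done ∧ valid) = {4}
AF (done ∧ valid): least fixpoint, start Z0 = {4}, add states with every successor in Z. Z1 = {2, 4}; fixed.
Sat(AF (done ∧ valid)) = {2, 4}
EG (AF (done ∧ valid)): greatest fixpoint, start Z0 = {2, 4}, keep only states in Sat with some successor in Z. Already a fixed point.
Sat(EG (AF (done ∧ valid))) = {2, 4}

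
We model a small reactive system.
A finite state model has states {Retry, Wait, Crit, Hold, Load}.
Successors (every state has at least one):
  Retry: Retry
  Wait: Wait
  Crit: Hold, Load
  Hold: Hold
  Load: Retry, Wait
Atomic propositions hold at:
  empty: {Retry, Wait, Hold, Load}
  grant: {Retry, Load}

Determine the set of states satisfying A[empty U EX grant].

{Retry, Crit, Load}

Sat(EX grant) = {s : some successor in {Retry, Load}} = {Retry, Crit, Load}
A[empty U EX grant]: least fixpoint, start Z0 = Sat(EX grant) = {Retry, Crit, Load}, add states in Sat(empty) with every successor in Z. Already a fixed point.
Sat(A[empty U EX grant]) = {Retry, Crit, Load}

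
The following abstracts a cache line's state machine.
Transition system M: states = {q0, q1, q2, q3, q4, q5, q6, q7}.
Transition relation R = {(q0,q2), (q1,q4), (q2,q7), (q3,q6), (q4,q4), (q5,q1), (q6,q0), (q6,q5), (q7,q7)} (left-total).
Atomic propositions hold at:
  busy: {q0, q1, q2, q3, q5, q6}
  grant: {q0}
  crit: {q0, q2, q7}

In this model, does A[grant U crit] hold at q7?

A[grant U crit]: least fixpoint, start Z0 = Sat(crit) = {q0, q2, q7}, add states in Sat(grant) with every successor in Z. Already a fixed point.
Sat(A[grant U crit]) = {q0, q2, q7}
q7 ∈ Sat(A[grant U crit]) = {q0, q2, q7}, so the formula holds at q7.

Yes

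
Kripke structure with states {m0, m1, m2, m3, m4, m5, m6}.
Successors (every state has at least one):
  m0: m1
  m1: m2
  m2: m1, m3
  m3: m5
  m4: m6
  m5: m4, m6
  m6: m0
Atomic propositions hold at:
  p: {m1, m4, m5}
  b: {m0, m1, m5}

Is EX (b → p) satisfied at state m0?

Yes

Sat(b → p) = {m1, m2, m3, m4, m5, m6}
Sat(EX (b → p)) = {s : some successor in {m1, m2, m3, m4, m5, m6}} = {m0, m1, m2, m3, m4, m5}
m0 ∈ Sat(EX (b → p)) = {m0, m1, m2, m3, m4, m5}, so the formula holds at m0.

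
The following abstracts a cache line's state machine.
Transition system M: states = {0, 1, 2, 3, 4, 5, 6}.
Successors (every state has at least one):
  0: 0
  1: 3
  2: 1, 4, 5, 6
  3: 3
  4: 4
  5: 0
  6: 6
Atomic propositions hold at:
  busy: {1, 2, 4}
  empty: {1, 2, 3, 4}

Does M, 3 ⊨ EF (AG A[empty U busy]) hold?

A[empty U busy]: least fixpoint, start Z0 = Sat(busy) = {1, 2, 4}, add states in Sat(empty) with every successor in Z. Already a fixed point.
Sat(A[empty U busy]) = {1, 2, 4}
AG A[empty U busy]: greatest fixpoint, start Z0 = {1, 2, 4}, keep only states in Sat with every successor in Z. Z1 = {4}; fixed.
Sat(AG A[empty U busy]) = {4}
EF (AG A[empty U busy]): least fixpoint, start Z0 = {4}, add states with some successor in Z. Z1 = {2, 4}; fixed.
Sat(EF (AG A[empty U busy])) = {2, 4}
3 ∉ Sat(EF (AG A[empty U busy])) = {2, 4}, so the formula does not hold at 3.

No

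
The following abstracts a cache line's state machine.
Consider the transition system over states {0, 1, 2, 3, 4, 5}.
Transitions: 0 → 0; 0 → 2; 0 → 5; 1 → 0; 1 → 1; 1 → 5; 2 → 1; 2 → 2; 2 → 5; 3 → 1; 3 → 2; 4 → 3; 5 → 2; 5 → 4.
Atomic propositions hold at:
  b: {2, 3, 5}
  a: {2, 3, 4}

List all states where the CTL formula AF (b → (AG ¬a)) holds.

Sat(¬a) = {0, 1, 5}
AG ¬a: greatest fixpoint, start Z0 = {0, 1, 5}, keep only states in Sat with every successor in Z. Z1 = {1}; Z2 = ∅; fixed.
Sat(AG ¬a) = ∅
Sat(b → (AG ¬a)) = {0, 1, 4}
AF (b → (AG ¬a)): least fixpoint, start Z0 = {0, 1, 4}, add states with every successor in Z. Already a fixed point.
Sat(AF (b → (AG ¬a))) = {0, 1, 4}

{0, 1, 4}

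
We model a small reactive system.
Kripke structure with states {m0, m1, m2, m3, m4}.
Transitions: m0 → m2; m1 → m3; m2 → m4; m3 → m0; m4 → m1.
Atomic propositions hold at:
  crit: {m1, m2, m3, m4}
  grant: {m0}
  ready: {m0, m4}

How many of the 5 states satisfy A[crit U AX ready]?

4

Sat(AX ready) = {s : every successor in {m0, m4}} = {m2, m3}
A[crit U AX ready]: least fixpoint, start Z0 = Sat(AX ready) = {m2, m3}, add states in Sat(crit) with every successor in Z. Z1 = {m1, m2, m3}; Z2 = {m1, m2, m3, m4}; fixed.
Sat(A[crit U AX ready]) = {m1, m2, m3, m4}
|Sat(A[crit U AX ready])| = |{m1, m2, m3, m4}| = 4.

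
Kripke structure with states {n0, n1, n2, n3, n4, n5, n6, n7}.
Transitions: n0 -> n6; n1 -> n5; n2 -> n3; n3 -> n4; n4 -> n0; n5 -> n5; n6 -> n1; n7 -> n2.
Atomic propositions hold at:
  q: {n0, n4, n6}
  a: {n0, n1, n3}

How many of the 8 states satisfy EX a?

3

Sat(EX a) = {s : some successor in {n0, n1, n3}} = {n2, n4, n6}
|Sat(EX a)| = |{n2, n4, n6}| = 3.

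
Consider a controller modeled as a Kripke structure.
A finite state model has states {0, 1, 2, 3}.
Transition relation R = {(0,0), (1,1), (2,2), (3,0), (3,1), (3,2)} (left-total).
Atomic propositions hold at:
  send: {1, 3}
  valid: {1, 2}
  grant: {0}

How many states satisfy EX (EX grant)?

2

Sat(EX grant) = {s : some successor in {0}} = {0, 3}
Sat(EX (EX grant)) = {s : some successor in {0, 3}} = {0, 3}
|Sat(EX (EX grant))| = |{0, 3}| = 2.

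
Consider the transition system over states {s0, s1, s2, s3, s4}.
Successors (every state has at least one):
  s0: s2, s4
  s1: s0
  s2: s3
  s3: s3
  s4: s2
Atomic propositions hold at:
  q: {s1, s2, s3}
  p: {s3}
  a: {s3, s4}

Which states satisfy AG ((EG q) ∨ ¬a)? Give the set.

EG q: greatest fixpoint, start Z0 = {s1, s2, s3}, keep only states in Sat with some successor in Z. Z1 = {s2, s3}; fixed.
Sat(EG q) = {s2, s3}
Sat(¬a) = {s0, s1, s2}
Sat((EG q) ∨ ¬a) = {s0, s1, s2, s3}
AG ((EG q) ∨ ¬a): greatest fixpoint, start Z0 = {s0, s1, s2, s3}, keep only states in Sat with every successor in Z. Z1 = {s1, s2, s3}; Z2 = {s2, s3}; fixed.
Sat(AG ((EG q) ∨ ¬a)) = {s2, s3}

{s2, s3}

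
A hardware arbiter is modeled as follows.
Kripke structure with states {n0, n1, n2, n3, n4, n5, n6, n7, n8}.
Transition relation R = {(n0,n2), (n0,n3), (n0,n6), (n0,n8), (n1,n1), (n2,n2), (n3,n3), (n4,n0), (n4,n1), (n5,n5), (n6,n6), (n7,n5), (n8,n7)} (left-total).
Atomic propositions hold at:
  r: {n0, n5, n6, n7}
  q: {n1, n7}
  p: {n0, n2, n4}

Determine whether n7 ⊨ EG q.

No

EG q: greatest fixpoint, start Z0 = {n1, n7}, keep only states in Sat with some successor in Z. Z1 = {n1}; fixed.
Sat(EG q) = {n1}
n7 ∉ Sat(EG q) = {n1}, so the formula does not hold at n7.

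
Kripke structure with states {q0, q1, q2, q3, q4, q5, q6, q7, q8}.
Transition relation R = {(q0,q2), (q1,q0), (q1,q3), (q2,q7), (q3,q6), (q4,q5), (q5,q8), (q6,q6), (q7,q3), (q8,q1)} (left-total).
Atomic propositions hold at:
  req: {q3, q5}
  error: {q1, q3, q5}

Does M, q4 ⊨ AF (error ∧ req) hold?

Yes

Sat(error ∧ req) = {q3, q5}
AF (error ∧ req): least fixpoint, start Z0 = {q3, q5}, add states with every successor in Z. Z1 = {q3, q4, q5, q7}; Z2 = {q2, q3, q4, q5, q7}; Z3 = {q0, q2, q3, q4, q5, q7}; Z4 = {q0, q1, q2, q3, q4, q5, q7}; Z5 = {q0, q1, q2, q3, q4, q5, q7, q8}; fixed.
Sat(AF (error ∧ req)) = {q0, q1, q2, q3, q4, q5, q7, q8}
q4 ∈ Sat(AF (error ∧ req)) = {q0, q1, q2, q3, q4, q5, q7, q8}, so the formula holds at q4.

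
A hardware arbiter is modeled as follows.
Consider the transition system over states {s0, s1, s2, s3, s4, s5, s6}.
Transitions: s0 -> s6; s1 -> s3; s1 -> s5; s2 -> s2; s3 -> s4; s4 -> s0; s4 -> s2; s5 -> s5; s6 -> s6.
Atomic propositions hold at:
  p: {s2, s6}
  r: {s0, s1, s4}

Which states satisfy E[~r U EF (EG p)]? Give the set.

Sat(~r) = {s2, s3, s5, s6}
EG p: greatest fixpoint, start Z0 = {s2, s6}, keep only states in Sat with some successor in Z. Already a fixed point.
Sat(EG p) = {s2, s6}
EF (EG p): least fixpoint, start Z0 = {s2, s6}, add states with some successor in Z. Z1 = {s0, s2, s4, s6}; Z2 = {s0, s2, s3, s4, s6}; Z3 = {s0, s1, s2, s3, s4, s6}; fixed.
Sat(EF (EG p)) = {s0, s1, s2, s3, s4, s6}
E[~r U EF (EG p)]: least fixpoint, start Z0 = Sat(EF (EG p)) = {s0, s1, s2, s3, s4, s6}, add states in Sat(~r) with some successor in Z. Already a fixed point.
Sat(E[~r U EF (EG p)]) = {s0, s1, s2, s3, s4, s6}

{s0, s1, s2, s3, s4, s6}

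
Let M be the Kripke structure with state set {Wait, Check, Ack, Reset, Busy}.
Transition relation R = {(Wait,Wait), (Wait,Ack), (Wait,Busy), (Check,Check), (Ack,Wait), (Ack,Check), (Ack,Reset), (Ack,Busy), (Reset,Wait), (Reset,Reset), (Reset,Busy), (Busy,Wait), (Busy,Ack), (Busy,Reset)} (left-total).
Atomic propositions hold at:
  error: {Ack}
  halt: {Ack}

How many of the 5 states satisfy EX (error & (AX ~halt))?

Sat(~halt) = {Wait, Check, Reset, Busy}
Sat(AX ~halt) = {s : every successor in {Wait, Check, Reset, Busy}} = {Check, Ack, Reset}
Sat(error & (AX ~halt)) = {Ack}
Sat(EX (error & (AX ~halt))) = {s : some successor in {Ack}} = {Wait, Busy}
|Sat(EX (error & (AX ~halt)))| = |{Wait, Busy}| = 2.

2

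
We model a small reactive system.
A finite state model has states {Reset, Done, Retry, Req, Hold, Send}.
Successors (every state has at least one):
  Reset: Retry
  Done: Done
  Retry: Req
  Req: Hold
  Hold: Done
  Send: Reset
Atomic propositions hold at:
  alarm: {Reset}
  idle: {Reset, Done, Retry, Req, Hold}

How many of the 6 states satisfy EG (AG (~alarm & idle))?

4

Sat(~alarm) = {Done, Retry, Req, Hold, Send}
Sat(~alarm & idle) = {Done, Retry, Req, Hold}
AG (~alarm & idle): greatest fixpoint, start Z0 = {Done, Retry, Req, Hold}, keep only states in Sat with every successor in Z. Already a fixed point.
Sat(AG (~alarm & idle)) = {Done, Retry, Req, Hold}
EG (AG (~alarm & idle)): greatest fixpoint, start Z0 = {Done, Retry, Req, Hold}, keep only states in Sat with some successor in Z. Already a fixed point.
Sat(EG (AG (~alarm & idle))) = {Done, Retry, Req, Hold}
|Sat(EG (AG (~alarm & idle)))| = |{Done, Retry, Req, Hold}| = 4.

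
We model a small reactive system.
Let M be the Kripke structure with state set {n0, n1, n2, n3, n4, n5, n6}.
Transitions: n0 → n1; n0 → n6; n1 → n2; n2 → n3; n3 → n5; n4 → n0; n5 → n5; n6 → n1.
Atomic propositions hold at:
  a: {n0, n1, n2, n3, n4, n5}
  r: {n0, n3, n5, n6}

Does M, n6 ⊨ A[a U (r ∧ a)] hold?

No

Sat(r ∧ a) = {n0, n3, n5}
A[a U (r ∧ a)]: least fixpoint, start Z0 = Sat((r ∧ a)) = {n0, n3, n5}, add states in Sat(a) with every successor in Z. Z1 = {n0, n2, n3, n4, n5}; Z2 = {n0, n1, n2, n3, n4, n5}; fixed.
Sat(A[a U (r ∧ a)]) = {n0, n1, n2, n3, n4, n5}
n6 ∉ Sat(A[a U (r ∧ a)]) = {n0, n1, n2, n3, n4, n5}, so the formula does not hold at n6.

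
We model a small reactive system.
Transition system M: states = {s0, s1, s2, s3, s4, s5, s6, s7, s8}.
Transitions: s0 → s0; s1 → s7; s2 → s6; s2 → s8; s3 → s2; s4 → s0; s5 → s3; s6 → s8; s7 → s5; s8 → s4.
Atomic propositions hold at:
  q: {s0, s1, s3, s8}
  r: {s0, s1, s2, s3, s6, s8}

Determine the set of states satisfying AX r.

{s0, s2, s3, s4, s5, s6}

Sat(AX r) = {s : every successor in {s0, s1, s2, s3, s6, s8}} = {s0, s2, s3, s4, s5, s6}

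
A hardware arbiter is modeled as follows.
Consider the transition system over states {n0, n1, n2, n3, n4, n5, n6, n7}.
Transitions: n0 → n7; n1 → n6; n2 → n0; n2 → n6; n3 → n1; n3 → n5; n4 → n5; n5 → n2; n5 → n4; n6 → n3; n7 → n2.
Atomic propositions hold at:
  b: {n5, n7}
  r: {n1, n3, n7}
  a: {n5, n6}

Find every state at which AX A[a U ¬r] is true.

Sat(¬r) = {n0, n2, n4, n5, n6}
A[a U ¬r]: least fixpoint, start Z0 = Sat(¬r) = {n0, n2, n4, n5, n6}, add states in Sat(a) with every successor in Z. Already a fixed point.
Sat(A[a U ¬r]) = {n0, n2, n4, n5, n6}
Sat(AX A[a U ¬r]) = {s : every successor in {n0, n2, n4, n5, n6}} = {n1, n2, n4, n5, n7}

{n1, n2, n4, n5, n7}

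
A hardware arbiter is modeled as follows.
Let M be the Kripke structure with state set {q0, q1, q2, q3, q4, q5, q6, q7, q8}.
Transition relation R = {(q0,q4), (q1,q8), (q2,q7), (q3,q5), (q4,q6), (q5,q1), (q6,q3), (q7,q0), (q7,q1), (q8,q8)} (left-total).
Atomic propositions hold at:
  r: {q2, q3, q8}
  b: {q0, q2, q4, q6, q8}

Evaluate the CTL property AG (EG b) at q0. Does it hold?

No

EG b: greatest fixpoint, start Z0 = {q0, q2, q4, q6, q8}, keep only states in Sat with some successor in Z. Z1 = {q0, q4, q8}; Z2 = {q0, q8}; Z3 = {q8}; fixed.
Sat(EG b) = {q8}
AG (EG b): greatest fixpoint, start Z0 = {q8}, keep only states in Sat with every successor in Z. Already a fixed point.
Sat(AG (EG b)) = {q8}
q0 ∉ Sat(AG (EG b)) = {q8}, so the formula does not hold at q0.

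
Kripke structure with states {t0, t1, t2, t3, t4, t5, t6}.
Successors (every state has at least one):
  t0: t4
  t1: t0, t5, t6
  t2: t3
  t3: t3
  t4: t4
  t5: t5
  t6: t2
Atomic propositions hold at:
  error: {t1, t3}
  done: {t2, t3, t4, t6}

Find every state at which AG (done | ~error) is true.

Sat(~error) = {t0, t2, t4, t5, t6}
Sat(done | ~error) = {t0, t2, t3, t4, t5, t6}
AG (done | ~error): greatest fixpoint, start Z0 = {t0, t2, t3, t4, t5, t6}, keep only states in Sat with every successor in Z. Already a fixed point.
Sat(AG (done | ~error)) = {t0, t2, t3, t4, t5, t6}

{t0, t2, t3, t4, t5, t6}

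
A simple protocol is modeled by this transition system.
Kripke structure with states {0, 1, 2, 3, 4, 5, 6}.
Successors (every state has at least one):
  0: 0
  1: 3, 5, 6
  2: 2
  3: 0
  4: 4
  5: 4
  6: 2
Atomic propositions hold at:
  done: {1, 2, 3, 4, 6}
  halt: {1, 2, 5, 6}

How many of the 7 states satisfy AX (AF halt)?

2

AF halt: least fixpoint, start Z0 = {1, 2, 5, 6}, add states with every successor in Z. Already a fixed point.
Sat(AF halt) = {1, 2, 5, 6}
Sat(AX (AF halt)) = {s : every successor in {1, 2, 5, 6}} = {2, 6}
|Sat(AX (AF halt))| = |{2, 6}| = 2.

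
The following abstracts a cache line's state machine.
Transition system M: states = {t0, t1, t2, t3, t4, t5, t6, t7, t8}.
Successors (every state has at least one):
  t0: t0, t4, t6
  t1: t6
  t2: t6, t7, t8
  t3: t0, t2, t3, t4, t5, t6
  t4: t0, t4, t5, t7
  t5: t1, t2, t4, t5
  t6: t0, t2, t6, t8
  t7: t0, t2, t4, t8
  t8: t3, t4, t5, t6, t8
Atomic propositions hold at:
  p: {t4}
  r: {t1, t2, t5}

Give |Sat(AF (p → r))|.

Sat(p → r) = {t0, t1, t2, t3, t5, t6, t7, t8}
AF (p → r): least fixpoint, start Z0 = {t0, t1, t2, t3, t5, t6, t7, t8}, add states with every successor in Z. Already a fixed point.
Sat(AF (p → r)) = {t0, t1, t2, t3, t5, t6, t7, t8}
|Sat(AF (p → r))| = |{t0, t1, t2, t3, t5, t6, t7, t8}| = 8.

8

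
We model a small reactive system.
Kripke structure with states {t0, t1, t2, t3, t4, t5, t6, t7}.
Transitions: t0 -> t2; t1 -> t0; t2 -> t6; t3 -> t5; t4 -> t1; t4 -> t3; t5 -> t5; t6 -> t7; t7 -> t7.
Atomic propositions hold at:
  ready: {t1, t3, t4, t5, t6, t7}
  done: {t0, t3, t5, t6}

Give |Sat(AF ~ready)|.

3

Sat(~ready) = {t0, t2}
AF ~ready: least fixpoint, start Z0 = {t0, t2}, add states with every successor in Z. Z1 = {t0, t1, t2}; fixed.
Sat(AF ~ready) = {t0, t1, t2}
|Sat(AF ~ready)| = |{t0, t1, t2}| = 3.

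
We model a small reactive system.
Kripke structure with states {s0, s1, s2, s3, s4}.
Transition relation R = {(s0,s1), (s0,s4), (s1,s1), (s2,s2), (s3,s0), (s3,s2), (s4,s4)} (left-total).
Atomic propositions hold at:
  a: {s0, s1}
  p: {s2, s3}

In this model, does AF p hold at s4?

AF p: least fixpoint, start Z0 = {s2, s3}, add states with every successor in Z. Already a fixed point.
Sat(AF p) = {s2, s3}
s4 ∉ Sat(AF p) = {s2, s3}, so the formula does not hold at s4.

No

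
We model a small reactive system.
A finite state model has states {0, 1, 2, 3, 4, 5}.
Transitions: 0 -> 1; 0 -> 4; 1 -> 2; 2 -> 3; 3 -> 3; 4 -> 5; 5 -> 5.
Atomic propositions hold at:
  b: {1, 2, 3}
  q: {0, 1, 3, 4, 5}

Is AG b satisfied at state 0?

No

AG b: greatest fixpoint, start Z0 = {1, 2, 3}, keep only states in Sat with every successor in Z. Already a fixed point.
Sat(AG b) = {1, 2, 3}
0 ∉ Sat(AG b) = {1, 2, 3}, so the formula does not hold at 0.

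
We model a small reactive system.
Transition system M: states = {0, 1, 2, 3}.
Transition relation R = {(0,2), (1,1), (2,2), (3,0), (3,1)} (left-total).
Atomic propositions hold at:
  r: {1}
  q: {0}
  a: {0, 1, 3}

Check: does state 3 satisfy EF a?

Yes

EF a: least fixpoint, start Z0 = {0, 1, 3}, add states with some successor in Z. Already a fixed point.
Sat(EF a) = {0, 1, 3}
3 ∈ Sat(EF a) = {0, 1, 3}, so the formula holds at 3.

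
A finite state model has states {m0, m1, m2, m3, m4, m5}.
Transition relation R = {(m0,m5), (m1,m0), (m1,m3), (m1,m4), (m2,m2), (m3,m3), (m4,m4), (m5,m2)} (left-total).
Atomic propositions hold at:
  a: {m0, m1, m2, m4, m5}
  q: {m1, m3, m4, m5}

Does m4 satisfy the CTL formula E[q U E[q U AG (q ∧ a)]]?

Sat(q ∧ a) = {m1, m4, m5}
AG (q ∧ a): greatest fixpoint, start Z0 = {m1, m4, m5}, keep only states in Sat with every successor in Z. Z1 = {m4}; fixed.
Sat(AG (q ∧ a)) = {m4}
E[q U AG (q ∧ a)]: least fixpoint, start Z0 = Sat(AG (q ∧ a)) = {m4}, add states in Sat(q) with some successor in Z. Z1 = {m1, m4}; fixed.
Sat(E[q U AG (q ∧ a)]) = {m1, m4}
E[q U E[q U AG (q ∧ a)]]: least fixpoint, start Z0 = Sat(E[q U AG (q ∧ a)]) = {m1, m4}, add states in Sat(q) with some successor in Z. Already a fixed point.
Sat(E[q U E[q U AG (q ∧ a)]]) = {m1, m4}
m4 ∈ Sat(E[q U E[q U AG (q ∧ a)]]) = {m1, m4}, so the formula holds at m4.

Yes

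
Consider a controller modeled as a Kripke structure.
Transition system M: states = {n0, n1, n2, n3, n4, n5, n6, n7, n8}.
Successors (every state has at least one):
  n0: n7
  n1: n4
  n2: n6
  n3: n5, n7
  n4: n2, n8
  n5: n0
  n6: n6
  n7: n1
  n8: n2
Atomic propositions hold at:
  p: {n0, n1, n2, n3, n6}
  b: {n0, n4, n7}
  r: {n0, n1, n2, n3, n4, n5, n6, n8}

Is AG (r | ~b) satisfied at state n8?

Sat(~b) = {n1, n2, n3, n5, n6, n8}
Sat(r | ~b) = {n0, n1, n2, n3, n4, n5, n6, n8}
AG (r | ~b): greatest fixpoint, start Z0 = {n0, n1, n2, n3, n4, n5, n6, n8}, keep only states in Sat with every successor in Z. Z1 = {n1, n2, n4, n5, n6, n8}; Z2 = {n1, n2, n4, n6, n8}; fixed.
Sat(AG (r | ~b)) = {n1, n2, n4, n6, n8}
n8 ∈ Sat(AG (r | ~b)) = {n1, n2, n4, n6, n8}, so the formula holds at n8.

Yes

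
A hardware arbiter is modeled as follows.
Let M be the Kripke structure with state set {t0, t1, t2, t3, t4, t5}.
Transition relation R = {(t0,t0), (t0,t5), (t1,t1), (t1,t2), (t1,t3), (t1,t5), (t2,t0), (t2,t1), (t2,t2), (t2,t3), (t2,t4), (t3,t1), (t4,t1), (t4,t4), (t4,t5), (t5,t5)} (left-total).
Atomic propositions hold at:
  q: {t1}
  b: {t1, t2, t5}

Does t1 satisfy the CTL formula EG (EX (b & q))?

Sat(b & q) = {t1}
Sat(EX (b & q)) = {s : some successor in {t1}} = {t1, t2, t3, t4}
EG (EX (b & q)): greatest fixpoint, start Z0 = {t1, t2, t3, t4}, keep only states in Sat with some successor in Z. Already a fixed point.
Sat(EG (EX (b & q))) = {t1, t2, t3, t4}
t1 ∈ Sat(EG (EX (b & q))) = {t1, t2, t3, t4}, so the formula holds at t1.

Yes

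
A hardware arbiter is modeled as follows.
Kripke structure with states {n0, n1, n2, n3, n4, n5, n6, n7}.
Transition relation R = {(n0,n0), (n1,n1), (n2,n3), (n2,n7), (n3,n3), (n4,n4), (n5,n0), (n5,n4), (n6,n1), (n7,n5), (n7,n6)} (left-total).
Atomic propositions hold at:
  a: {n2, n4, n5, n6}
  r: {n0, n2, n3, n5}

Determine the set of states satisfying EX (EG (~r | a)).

{n1, n2, n4, n5, n6, n7}

Sat(~r) = {n1, n4, n6, n7}
Sat(~r | a) = {n1, n2, n4, n5, n6, n7}
EG (~r | a): greatest fixpoint, start Z0 = {n1, n2, n4, n5, n6, n7}, keep only states in Sat with some successor in Z. Already a fixed point.
Sat(EG (~r | a)) = {n1, n2, n4, n5, n6, n7}
Sat(EX (EG (~r | a))) = {s : some successor in {n1, n2, n4, n5, n6, n7}} = {n1, n2, n4, n5, n6, n7}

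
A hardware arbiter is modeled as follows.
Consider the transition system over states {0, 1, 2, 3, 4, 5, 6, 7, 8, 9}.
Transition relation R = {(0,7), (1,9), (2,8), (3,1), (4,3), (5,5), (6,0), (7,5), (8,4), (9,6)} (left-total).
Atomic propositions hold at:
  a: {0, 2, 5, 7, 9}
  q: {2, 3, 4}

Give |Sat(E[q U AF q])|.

4

AF q: least fixpoint, start Z0 = {2, 3, 4}, add states with every successor in Z. Z1 = {2, 3, 4, 8}; fixed.
Sat(AF q) = {2, 3, 4, 8}
E[q U AF q]: least fixpoint, start Z0 = Sat(AF q) = {2, 3, 4, 8}, add states in Sat(q) with some successor in Z. Already a fixed point.
Sat(E[q U AF q]) = {2, 3, 4, 8}
|Sat(E[q U AF q])| = |{2, 3, 4, 8}| = 4.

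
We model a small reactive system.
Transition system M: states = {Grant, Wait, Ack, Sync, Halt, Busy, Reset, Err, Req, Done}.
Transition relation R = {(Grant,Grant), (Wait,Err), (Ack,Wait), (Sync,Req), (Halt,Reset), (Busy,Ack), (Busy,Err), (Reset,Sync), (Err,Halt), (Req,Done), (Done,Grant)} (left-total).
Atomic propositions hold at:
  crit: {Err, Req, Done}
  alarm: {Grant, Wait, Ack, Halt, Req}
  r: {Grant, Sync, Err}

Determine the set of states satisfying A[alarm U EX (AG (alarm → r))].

Sat(alarm → r) = {Grant, Sync, Busy, Reset, Err, Done}
AG (alarm → r): greatest fixpoint, start Z0 = {Grant, Sync, Busy, Reset, Err, Done}, keep only states in Sat with every successor in Z. Z1 = {Grant, Reset, Done}; Z2 = {Grant, Done}; fixed.
Sat(AG (alarm → r)) = {Grant, Done}
Sat(EX (AG (alarm → r))) = {s : some successor in {Grant, Done}} = {Grant, Req, Done}
A[alarm U EX (AG (alarm → r))]: least fixpoint, start Z0 = Sat(EX (AG (alarm → r))) = {Grant, Req, Done}, add states in Sat(alarm) with every successor in Z. Already a fixed point.
Sat(A[alarm U EX (AG (alarm → r))]) = {Grant, Req, Done}

{Grant, Req, Done}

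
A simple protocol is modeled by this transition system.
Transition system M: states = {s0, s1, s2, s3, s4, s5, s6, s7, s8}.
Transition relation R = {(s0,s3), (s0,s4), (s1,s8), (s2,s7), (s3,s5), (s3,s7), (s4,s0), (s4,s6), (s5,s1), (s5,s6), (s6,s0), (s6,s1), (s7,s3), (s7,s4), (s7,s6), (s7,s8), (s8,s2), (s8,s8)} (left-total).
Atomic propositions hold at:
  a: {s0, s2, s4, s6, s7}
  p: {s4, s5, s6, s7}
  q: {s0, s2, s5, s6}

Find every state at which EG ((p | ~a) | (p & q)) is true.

Sat(~a) = {s1, s3, s5, s8}
Sat(p | ~a) = {s1, s3, s4, s5, s6, s7, s8}
Sat(p & q) = {s5, s6}
Sat((p | ~a) | (p & q)) = {s1, s3, s4, s5, s6, s7, s8}
EG ((p | ~a) | (p & q)): greatest fixpoint, start Z0 = {s1, s3, s4, s5, s6, s7, s8}, keep only states in Sat with some successor in Z. Already a fixed point.
Sat(EG ((p | ~a) | (p & q))) = {s1, s3, s4, s5, s6, s7, s8}

{s1, s3, s4, s5, s6, s7, s8}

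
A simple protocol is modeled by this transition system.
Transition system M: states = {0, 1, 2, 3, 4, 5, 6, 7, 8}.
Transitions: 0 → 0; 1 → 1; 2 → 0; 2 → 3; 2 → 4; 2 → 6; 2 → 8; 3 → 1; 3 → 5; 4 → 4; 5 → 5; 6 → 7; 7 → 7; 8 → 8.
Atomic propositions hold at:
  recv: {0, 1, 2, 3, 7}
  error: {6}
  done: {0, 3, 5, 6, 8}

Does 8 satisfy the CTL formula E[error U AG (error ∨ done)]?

Sat(error ∨ done) = {0, 3, 5, 6, 8}
AG (error ∨ done): greatest fixpoint, start Z0 = {0, 3, 5, 6, 8}, keep only states in Sat with every successor in Z. Z1 = {0, 5, 8}; fixed.
Sat(AG (error ∨ done)) = {0, 5, 8}
E[error U AG (error ∨ done)]: least fixpoint, start Z0 = Sat(AG (error ∨ done)) = {0, 5, 8}, add states in Sat(error) with some successor in Z. Already a fixed point.
Sat(E[error U AG (error ∨ done)]) = {0, 5, 8}
8 ∈ Sat(E[error U AG (error ∨ done)]) = {0, 5, 8}, so the formula holds at 8.

Yes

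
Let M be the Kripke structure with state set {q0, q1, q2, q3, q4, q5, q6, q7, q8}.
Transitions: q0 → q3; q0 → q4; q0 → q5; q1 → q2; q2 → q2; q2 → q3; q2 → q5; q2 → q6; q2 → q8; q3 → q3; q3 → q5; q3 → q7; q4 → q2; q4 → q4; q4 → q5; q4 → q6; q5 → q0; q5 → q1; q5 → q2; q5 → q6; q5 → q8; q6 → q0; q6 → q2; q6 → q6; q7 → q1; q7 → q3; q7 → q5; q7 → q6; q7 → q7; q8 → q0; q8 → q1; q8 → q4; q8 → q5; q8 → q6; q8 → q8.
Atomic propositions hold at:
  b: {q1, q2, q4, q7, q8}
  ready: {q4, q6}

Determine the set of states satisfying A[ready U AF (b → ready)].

{q0, q3, q4, q5, q6}

Sat(b → ready) = {q0, q3, q4, q5, q6}
AF (b → ready): least fixpoint, start Z0 = {q0, q3, q4, q5, q6}, add states with every successor in Z. Already a fixed point.
Sat(AF (b → ready)) = {q0, q3, q4, q5, q6}
A[ready U AF (b → ready)]: least fixpoint, start Z0 = Sat(AF (b → ready)) = {q0, q3, q4, q5, q6}, add states in Sat(ready) with every successor in Z. Already a fixed point.
Sat(A[ready U AF (b → ready)]) = {q0, q3, q4, q5, q6}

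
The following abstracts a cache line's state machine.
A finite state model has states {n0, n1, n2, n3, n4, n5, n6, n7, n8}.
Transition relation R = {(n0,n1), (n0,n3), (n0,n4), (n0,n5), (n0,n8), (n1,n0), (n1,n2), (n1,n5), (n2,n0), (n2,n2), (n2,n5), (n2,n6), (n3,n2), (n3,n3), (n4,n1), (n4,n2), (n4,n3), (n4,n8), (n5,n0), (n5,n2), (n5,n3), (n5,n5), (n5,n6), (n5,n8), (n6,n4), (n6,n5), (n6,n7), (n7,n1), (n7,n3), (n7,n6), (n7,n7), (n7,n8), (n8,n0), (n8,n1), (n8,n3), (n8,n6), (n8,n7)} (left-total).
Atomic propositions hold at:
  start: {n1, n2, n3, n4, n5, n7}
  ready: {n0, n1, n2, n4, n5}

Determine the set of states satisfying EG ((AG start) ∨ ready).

AG start: greatest fixpoint, start Z0 = {n1, n2, n3, n4, n5, n7}, keep only states in Sat with every successor in Z. Z1 = {n3}; Z2 = ∅; fixed.
Sat(AG start) = ∅
Sat((AG start) ∨ ready) = {n0, n1, n2, n4, n5}
EG ((AG start) ∨ ready): greatest fixpoint, start Z0 = {n0, n1, n2, n4, n5}, keep only states in Sat with some successor in Z. Already a fixed point.
Sat(EG ((AG start) ∨ ready)) = {n0, n1, n2, n4, n5}

{n0, n1, n2, n4, n5}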